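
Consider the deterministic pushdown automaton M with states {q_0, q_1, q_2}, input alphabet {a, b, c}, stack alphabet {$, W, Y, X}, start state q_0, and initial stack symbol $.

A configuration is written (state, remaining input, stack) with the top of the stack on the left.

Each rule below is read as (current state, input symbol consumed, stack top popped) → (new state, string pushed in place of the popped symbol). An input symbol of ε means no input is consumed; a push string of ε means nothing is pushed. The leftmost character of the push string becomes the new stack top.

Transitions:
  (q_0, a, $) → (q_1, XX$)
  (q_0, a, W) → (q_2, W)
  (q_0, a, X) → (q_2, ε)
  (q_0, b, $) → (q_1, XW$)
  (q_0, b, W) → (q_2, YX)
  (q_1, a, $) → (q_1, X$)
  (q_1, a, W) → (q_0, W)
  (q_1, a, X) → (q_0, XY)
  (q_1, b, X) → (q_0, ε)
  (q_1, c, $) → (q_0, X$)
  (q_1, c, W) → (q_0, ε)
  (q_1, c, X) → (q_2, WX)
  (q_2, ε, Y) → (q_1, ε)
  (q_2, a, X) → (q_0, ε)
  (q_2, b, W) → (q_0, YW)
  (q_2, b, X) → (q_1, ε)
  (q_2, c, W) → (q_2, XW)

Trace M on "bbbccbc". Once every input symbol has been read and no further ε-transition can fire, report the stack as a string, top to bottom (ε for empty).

(q_0, bbbccbc, $)
  read b, top $: go to q_1, push XW$ → (q_1, bbccbc, XW$)
  read b, top X: go to q_0, push ε → (q_0, bccbc, W$)
  read b, top W: go to q_2, push YX → (q_2, ccbc, YX$)
  ε-move, top Y: go to q_1, push ε → (q_1, ccbc, X$)
  read c, top X: go to q_2, push WX → (q_2, cbc, WX$)
  read c, top W: go to q_2, push XW → (q_2, bc, XWX$)
  read b, top X: go to q_1, push ε → (q_1, c, WX$)
  read c, top W: go to q_0, push ε → (q_0, ε, X$)
All input consumed in state q_0 with stack X$.

X$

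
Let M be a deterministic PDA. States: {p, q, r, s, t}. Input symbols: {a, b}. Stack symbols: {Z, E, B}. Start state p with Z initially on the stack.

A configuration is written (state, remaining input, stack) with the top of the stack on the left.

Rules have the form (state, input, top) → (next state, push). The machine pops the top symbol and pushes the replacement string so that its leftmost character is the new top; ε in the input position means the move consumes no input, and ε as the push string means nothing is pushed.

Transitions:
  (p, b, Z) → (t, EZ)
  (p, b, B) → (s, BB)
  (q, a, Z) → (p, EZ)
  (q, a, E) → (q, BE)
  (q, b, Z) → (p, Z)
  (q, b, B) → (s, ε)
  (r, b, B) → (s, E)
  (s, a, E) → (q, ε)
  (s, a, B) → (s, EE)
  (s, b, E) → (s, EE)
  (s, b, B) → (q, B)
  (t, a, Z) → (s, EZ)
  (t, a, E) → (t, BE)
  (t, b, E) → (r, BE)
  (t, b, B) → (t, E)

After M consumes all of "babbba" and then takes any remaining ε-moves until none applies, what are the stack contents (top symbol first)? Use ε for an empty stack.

EEZ

(p, babbba, Z)
  read b, top Z: go to t, push EZ → (t, abbba, EZ)
  read a, top E: go to t, push BE → (t, bbba, BEZ)
  read b, top B: go to t, push E → (t, bba, EEZ)
  read b, top E: go to r, push BE → (r, ba, BEEZ)
  read b, top B: go to s, push E → (s, a, EEEZ)
  read a, top E: go to q, push ε → (q, ε, EEZ)
All input consumed in state q with stack EEZ.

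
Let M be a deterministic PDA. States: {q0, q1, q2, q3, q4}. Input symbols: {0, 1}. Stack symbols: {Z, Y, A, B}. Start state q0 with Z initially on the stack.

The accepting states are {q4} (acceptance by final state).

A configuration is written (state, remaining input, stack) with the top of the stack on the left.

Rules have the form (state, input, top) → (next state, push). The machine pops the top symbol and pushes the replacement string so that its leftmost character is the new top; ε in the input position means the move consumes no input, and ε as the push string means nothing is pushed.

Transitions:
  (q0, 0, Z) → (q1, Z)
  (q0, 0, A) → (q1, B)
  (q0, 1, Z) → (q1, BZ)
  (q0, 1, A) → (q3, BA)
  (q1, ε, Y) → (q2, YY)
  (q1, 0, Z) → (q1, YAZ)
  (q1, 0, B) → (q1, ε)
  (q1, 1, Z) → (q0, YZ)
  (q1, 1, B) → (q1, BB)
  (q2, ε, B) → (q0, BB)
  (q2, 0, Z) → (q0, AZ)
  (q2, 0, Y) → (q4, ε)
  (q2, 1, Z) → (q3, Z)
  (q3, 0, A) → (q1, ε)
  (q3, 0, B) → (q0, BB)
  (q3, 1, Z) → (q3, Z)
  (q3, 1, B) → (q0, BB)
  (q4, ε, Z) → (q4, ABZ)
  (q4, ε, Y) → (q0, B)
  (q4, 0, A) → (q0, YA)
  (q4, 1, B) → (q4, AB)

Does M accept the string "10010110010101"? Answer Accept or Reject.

Reject

(q0, 10010110010101, Z)
  read 1, top Z: go to q1, push BZ → (q1, 0010110010101, BZ)
  read 0, top B: go to q1, push ε → (q1, 010110010101, Z)
  read 0, top Z: go to q1, push YAZ → (q1, 10110010101, YAZ)
  ε-move, top Y: go to q2, push YY → (q2, 10110010101, YYAZ)
No transition applies at (q2, 10110010101, YYAZ); input not fully consumed.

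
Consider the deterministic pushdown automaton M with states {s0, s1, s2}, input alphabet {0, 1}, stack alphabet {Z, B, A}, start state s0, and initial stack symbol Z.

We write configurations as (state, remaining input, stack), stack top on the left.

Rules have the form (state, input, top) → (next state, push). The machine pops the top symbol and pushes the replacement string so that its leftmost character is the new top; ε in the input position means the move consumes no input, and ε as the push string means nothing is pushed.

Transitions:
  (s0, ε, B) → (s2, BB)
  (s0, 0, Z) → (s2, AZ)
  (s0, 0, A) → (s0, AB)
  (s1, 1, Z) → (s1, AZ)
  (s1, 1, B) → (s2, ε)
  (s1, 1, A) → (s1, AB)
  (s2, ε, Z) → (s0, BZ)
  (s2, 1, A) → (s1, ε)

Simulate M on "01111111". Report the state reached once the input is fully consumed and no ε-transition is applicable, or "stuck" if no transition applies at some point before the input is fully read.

(s0, 01111111, Z)
  read 0, top Z: go to s2, push AZ → (s2, 1111111, AZ)
  read 1, top A: go to s1, push ε → (s1, 111111, Z)
  read 1, top Z: go to s1, push AZ → (s1, 11111, AZ)
  read 1, top A: go to s1, push AB → (s1, 1111, ABZ)
  read 1, top A: go to s1, push AB → (s1, 111, ABBZ)
  read 1, top A: go to s1, push AB → (s1, 11, ABBBZ)
  read 1, top A: go to s1, push AB → (s1, 1, ABBBBZ)
  read 1, top A: go to s1, push AB → (s1, ε, ABBBBBZ)
All input consumed; M is in state s1.

s1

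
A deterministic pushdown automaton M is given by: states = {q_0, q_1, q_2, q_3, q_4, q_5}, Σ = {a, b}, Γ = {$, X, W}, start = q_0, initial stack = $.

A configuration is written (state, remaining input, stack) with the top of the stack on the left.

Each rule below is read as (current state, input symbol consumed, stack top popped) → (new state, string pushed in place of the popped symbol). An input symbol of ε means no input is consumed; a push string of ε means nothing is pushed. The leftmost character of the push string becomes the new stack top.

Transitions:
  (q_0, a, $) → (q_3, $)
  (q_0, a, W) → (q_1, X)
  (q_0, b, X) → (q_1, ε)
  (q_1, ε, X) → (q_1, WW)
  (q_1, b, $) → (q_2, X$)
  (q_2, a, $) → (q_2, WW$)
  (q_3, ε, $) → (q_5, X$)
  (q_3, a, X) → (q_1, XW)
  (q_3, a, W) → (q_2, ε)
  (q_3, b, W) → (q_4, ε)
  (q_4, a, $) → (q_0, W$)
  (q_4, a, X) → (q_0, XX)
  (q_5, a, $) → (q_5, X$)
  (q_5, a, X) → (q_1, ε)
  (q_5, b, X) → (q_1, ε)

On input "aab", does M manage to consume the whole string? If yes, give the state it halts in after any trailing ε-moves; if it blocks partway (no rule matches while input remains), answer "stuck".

(q_0, aab, $)
  read a, top $: go to q_3, push $ → (q_3, ab, $)
  ε-move, top $: go to q_5, push X$ → (q_5, ab, X$)
  read a, top X: go to q_1, push ε → (q_1, b, $)
  read b, top $: go to q_2, push X$ → (q_2, ε, X$)
All input consumed; M is in state q_2.

q_2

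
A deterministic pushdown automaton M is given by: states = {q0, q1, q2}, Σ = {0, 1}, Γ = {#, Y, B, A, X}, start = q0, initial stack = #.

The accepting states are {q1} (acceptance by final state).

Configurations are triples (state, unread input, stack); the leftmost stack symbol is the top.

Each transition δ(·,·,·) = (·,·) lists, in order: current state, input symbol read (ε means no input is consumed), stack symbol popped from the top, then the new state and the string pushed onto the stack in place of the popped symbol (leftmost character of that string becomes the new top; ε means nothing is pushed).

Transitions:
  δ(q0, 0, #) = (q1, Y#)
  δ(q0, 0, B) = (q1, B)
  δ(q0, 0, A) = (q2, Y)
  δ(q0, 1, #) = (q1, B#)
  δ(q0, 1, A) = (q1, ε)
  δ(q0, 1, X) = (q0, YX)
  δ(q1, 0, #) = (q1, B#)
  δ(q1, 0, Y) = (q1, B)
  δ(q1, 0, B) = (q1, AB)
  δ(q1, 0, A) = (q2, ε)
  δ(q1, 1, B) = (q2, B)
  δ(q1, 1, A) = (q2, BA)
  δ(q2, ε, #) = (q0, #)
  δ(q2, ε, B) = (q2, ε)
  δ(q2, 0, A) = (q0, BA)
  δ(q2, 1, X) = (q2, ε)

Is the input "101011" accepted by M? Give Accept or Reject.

(q0, 101011, #)
  read 1, top #: go to q1, push B# → (q1, 01011, B#)
  read 0, top B: go to q1, push AB → (q1, 1011, AB#)
  read 1, top A: go to q2, push BA → (q2, 011, BAB#)
  ε-move, top B: go to q2, push ε → (q2, 011, AB#)
  read 0, top A: go to q0, push BA → (q0, 11, BAB#)
No transition applies at (q0, 11, BAB#); input not fully consumed.

Reject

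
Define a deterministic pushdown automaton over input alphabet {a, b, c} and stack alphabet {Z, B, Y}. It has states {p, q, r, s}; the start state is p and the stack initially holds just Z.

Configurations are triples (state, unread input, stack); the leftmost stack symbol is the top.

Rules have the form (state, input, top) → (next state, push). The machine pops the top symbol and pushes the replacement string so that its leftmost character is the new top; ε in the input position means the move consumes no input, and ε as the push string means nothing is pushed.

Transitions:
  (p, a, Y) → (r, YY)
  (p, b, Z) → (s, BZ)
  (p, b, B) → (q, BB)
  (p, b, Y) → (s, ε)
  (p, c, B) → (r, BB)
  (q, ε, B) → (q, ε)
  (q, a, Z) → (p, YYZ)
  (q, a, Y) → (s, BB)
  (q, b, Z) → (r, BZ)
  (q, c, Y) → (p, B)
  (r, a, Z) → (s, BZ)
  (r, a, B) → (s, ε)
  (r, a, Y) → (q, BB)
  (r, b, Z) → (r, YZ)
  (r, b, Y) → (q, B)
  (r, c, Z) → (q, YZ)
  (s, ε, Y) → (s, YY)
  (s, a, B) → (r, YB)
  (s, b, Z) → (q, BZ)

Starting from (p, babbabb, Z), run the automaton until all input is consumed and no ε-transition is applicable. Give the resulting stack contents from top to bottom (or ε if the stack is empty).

BZ

(p, babbabb, Z) ⊢ (s, abbabb, BZ) ⊢ (r, bbabb, YBZ) ⊢ (q, babb, BBZ) ⊢ (q, babb, BZ) ⊢ (q, babb, Z) ⊢ (r, abb, BZ) ⊢ (s, bb, Z) ⊢ (q, b, BZ) ⊢ (q, b, Z) ⊢ (r, ε, BZ)
All input consumed in state r with stack BZ.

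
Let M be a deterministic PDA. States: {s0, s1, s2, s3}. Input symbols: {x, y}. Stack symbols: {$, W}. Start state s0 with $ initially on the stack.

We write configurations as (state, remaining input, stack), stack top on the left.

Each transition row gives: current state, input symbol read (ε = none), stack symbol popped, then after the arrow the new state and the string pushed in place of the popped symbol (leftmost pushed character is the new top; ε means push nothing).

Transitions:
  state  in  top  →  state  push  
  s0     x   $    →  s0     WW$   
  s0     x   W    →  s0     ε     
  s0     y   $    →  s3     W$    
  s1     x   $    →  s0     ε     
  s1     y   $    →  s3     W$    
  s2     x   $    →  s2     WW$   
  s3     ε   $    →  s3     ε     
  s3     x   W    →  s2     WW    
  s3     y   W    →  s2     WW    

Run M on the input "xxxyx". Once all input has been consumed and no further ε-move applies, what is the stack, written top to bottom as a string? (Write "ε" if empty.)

(s0, xxxyx, $)
  read x, top $: go to s0, push WW$ → (s0, xxyx, WW$)
  read x, top W: go to s0, push ε → (s0, xyx, W$)
  read x, top W: go to s0, push ε → (s0, yx, $)
  read y, top $: go to s3, push W$ → (s3, x, W$)
  read x, top W: go to s2, push WW → (s2, ε, WW$)
All input consumed in state s2 with stack WW$.

WW$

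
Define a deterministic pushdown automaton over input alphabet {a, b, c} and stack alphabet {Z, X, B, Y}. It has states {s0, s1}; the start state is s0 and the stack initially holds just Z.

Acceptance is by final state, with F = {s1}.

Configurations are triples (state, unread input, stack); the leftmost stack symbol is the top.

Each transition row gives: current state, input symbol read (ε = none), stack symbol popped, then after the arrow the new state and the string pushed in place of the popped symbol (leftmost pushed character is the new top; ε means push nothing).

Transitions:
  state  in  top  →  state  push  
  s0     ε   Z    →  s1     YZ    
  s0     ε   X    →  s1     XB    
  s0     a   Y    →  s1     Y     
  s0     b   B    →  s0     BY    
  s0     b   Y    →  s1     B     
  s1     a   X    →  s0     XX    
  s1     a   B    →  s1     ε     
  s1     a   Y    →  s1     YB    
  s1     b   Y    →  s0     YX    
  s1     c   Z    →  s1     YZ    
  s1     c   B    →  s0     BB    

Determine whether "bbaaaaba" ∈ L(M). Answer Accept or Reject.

(s0, bbaaaaba, Z)
  ε-move, top Z: go to s1, push YZ → (s1, bbaaaaba, YZ)
  read b, top Y: go to s0, push YX → (s0, baaaaba, YXZ)
  read b, top Y: go to s1, push B → (s1, aaaaba, BXZ)
  read a, top B: go to s1, push ε → (s1, aaaba, XZ)
  read a, top X: go to s0, push XX → (s0, aaba, XXZ)
  ε-move, top X: go to s1, push XB → (s1, aaba, XBXZ)
  read a, top X: go to s0, push XX → (s0, aba, XXBXZ)
  ε-move, top X: go to s1, push XB → (s1, aba, XBXBXZ)
  read a, top X: go to s0, push XX → (s0, ba, XXBXBXZ)
  ε-move, top X: go to s1, push XB → (s1, ba, XBXBXBXZ)
No transition applies at (s1, ba, XBXBXBXZ); input not fully consumed.

Reject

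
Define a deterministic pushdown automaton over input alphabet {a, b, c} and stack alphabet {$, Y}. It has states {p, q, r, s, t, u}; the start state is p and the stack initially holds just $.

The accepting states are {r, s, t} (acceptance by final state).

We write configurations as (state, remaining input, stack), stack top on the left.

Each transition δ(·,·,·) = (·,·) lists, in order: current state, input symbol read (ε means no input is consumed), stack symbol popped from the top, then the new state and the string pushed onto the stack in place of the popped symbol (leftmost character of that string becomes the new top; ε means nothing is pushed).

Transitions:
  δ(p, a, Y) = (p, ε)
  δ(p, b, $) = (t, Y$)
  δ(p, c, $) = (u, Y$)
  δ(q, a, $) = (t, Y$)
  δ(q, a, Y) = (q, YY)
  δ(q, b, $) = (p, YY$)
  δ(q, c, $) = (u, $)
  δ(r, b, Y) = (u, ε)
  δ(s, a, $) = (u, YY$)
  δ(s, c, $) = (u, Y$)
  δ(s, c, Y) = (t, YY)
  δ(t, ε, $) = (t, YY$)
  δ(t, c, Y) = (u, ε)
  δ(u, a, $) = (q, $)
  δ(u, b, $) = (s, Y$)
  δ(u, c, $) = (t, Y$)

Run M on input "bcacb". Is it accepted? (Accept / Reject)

(p, bcacb, $)
  read b, top $: go to t, push Y$ → (t, cacb, Y$)
  read c, top Y: go to u, push ε → (u, acb, $)
  read a, top $: go to q, push $ → (q, cb, $)
  read c, top $: go to u, push $ → (u, b, $)
  read b, top $: go to s, push Y$ → (s, ε, Y$)
All input consumed; state s ∈ F.

Accept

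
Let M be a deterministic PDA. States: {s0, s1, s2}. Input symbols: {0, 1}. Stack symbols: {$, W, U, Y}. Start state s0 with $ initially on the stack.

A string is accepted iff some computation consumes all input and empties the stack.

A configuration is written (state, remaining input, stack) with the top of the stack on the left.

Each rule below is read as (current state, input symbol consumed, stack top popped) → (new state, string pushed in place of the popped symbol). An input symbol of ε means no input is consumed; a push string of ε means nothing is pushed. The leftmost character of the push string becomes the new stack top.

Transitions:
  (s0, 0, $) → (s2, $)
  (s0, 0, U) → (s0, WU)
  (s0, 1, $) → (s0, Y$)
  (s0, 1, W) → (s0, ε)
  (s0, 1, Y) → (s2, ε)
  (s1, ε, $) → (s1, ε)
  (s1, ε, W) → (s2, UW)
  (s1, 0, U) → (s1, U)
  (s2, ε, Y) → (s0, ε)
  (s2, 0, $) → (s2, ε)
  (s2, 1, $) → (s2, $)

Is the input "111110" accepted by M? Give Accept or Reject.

Accept

(s0, 111110, $)
  read 1, top $: go to s0, push Y$ → (s0, 11110, Y$)
  read 1, top Y: go to s2, push ε → (s2, 1110, $)
  read 1, top $: go to s2, push $ → (s2, 110, $)
  read 1, top $: go to s2, push $ → (s2, 10, $)
  read 1, top $: go to s2, push $ → (s2, 0, $)
  read 0, top $: go to s2, push ε → (s2, ε, ε)
All input consumed and the stack is empty.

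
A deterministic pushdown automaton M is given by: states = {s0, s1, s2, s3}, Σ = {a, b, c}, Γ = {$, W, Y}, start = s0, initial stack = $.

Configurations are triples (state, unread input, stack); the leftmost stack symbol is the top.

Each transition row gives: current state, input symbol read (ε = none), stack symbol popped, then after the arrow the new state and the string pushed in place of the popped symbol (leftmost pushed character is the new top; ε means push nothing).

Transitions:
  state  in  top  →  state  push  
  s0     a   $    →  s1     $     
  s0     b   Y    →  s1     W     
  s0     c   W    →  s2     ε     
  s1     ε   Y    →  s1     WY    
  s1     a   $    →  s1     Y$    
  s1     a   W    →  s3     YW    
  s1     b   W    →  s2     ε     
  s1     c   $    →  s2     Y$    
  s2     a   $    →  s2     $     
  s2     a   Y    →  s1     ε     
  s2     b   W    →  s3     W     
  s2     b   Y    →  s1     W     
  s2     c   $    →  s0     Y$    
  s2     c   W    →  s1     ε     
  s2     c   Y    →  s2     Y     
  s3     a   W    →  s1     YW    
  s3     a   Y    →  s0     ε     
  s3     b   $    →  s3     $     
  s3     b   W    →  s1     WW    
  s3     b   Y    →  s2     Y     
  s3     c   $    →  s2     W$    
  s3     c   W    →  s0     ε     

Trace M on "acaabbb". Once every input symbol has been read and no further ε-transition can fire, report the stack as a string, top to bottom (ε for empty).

$

(s0, acaabbb, $) ⊢ (s1, caabbb, $) ⊢ (s2, aabbb, Y$) ⊢ (s1, abbb, $) ⊢ (s1, bbb, Y$) ⊢ (s1, bbb, WY$) ⊢ (s2, bb, Y$) ⊢ (s1, b, W$) ⊢ (s2, ε, $)
All input consumed in state s2 with stack $.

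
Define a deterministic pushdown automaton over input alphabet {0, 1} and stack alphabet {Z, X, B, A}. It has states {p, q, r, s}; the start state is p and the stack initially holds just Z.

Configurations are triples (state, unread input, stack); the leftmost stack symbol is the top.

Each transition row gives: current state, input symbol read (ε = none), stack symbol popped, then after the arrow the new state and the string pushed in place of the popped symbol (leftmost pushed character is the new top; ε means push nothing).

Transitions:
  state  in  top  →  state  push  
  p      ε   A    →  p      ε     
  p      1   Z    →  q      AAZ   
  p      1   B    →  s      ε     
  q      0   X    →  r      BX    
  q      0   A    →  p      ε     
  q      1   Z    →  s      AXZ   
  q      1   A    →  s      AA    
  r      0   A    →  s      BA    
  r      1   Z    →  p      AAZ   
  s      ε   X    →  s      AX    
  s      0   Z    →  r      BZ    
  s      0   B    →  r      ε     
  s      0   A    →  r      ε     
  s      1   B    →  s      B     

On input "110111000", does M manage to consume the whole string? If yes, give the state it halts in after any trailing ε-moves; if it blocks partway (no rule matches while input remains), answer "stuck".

(p, 110111000, Z)
  read 1, top Z: go to q, push AAZ → (q, 10111000, AAZ)
  read 1, top A: go to s, push AA → (s, 0111000, AAAZ)
  read 0, top A: go to r, push ε → (r, 111000, AAZ)
No transition for (r, 1, top A); M blocks with input 111000 remaining.

stuck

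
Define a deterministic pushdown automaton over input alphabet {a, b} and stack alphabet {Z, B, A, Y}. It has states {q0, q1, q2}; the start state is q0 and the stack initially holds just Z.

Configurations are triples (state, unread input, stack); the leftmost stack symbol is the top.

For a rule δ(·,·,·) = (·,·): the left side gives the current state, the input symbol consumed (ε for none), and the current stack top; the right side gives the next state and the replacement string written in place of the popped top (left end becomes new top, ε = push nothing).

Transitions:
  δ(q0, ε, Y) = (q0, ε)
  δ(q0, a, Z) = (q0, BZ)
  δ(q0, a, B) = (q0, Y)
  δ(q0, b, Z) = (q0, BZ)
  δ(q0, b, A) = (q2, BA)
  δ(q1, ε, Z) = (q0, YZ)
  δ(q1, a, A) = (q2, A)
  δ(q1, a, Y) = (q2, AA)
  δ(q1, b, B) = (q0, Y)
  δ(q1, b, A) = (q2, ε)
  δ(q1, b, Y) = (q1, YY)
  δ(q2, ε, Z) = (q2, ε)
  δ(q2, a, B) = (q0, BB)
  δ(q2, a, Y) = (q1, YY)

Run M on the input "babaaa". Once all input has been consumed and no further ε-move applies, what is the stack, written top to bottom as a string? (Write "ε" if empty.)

Z

(q0, babaaa, Z)
  read b, top Z: go to q0, push BZ → (q0, abaaa, BZ)
  read a, top B: go to q0, push Y → (q0, baaa, YZ)
  ε-move, top Y: go to q0, push ε → (q0, baaa, Z)
  read b, top Z: go to q0, push BZ → (q0, aaa, BZ)
  read a, top B: go to q0, push Y → (q0, aa, YZ)
  ε-move, top Y: go to q0, push ε → (q0, aa, Z)
  read a, top Z: go to q0, push BZ → (q0, a, BZ)
  read a, top B: go to q0, push Y → (q0, ε, YZ)
  ε-move, top Y: go to q0, push ε → (q0, ε, Z)
All input consumed in state q0 with stack Z.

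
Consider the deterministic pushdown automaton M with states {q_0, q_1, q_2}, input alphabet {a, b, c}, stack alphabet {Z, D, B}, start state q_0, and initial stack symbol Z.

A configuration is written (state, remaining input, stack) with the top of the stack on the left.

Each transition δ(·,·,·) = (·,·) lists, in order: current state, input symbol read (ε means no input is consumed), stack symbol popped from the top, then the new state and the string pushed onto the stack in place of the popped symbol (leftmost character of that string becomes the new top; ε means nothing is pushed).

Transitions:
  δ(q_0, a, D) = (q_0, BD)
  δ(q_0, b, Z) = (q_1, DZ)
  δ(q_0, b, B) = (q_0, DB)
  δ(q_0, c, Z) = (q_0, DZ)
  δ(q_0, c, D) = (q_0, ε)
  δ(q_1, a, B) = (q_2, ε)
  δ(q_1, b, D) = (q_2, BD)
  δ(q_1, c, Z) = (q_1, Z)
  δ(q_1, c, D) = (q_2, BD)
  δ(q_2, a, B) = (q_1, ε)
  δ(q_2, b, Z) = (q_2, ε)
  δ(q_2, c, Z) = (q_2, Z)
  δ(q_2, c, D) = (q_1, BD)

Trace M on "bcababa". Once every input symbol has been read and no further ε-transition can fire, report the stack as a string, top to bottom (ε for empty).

(q_0, bcababa, Z)
  read b, top Z: go to q_1, push DZ → (q_1, cababa, DZ)
  read c, top D: go to q_2, push BD → (q_2, ababa, BDZ)
  read a, top B: go to q_1, push ε → (q_1, baba, DZ)
  read b, top D: go to q_2, push BD → (q_2, aba, BDZ)
  read a, top B: go to q_1, push ε → (q_1, ba, DZ)
  read b, top D: go to q_2, push BD → (q_2, a, BDZ)
  read a, top B: go to q_1, push ε → (q_1, ε, DZ)
All input consumed in state q_1 with stack DZ.

DZ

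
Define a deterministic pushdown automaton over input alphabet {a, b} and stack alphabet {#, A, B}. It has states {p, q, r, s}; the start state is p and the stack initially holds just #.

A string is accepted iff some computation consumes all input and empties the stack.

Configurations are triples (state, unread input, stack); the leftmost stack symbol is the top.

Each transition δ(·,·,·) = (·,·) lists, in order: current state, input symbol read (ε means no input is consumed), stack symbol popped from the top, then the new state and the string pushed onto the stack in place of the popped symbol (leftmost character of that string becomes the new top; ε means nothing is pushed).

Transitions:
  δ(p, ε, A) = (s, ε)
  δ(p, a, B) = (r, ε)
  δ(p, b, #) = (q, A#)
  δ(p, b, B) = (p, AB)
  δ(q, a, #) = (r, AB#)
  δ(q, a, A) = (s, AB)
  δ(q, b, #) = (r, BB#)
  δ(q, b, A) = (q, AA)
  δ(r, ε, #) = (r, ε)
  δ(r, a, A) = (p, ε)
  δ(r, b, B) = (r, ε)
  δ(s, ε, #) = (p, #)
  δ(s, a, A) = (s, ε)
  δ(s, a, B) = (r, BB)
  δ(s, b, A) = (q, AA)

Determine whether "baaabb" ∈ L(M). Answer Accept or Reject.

Accept

(p, baaabb, #) ⊢ (q, aaabb, A#) ⊢ (s, aabb, AB#) ⊢ (s, abb, B#) ⊢ (r, bb, BB#) ⊢ (r, b, B#) ⊢ (r, ε, #) ⊢ (r, ε, ε)
All input consumed and the stack is empty.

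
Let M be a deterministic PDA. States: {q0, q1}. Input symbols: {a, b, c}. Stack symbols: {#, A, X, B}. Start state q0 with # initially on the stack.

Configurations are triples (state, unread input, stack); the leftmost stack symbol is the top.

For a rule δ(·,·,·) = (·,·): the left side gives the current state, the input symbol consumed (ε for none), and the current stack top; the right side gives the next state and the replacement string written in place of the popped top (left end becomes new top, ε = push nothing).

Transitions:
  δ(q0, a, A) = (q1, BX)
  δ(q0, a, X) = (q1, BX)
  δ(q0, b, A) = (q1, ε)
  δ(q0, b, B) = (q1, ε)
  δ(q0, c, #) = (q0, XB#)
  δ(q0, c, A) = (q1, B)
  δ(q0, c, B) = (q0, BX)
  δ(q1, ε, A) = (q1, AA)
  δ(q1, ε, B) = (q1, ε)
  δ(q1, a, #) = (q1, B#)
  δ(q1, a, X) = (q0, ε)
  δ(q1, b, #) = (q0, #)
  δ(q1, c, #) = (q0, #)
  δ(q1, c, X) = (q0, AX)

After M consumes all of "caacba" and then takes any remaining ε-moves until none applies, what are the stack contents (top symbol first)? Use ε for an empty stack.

#

(q0, caacba, #)
  read c, top #: go to q0, push XB# → (q0, aacba, XB#)
  read a, top X: go to q1, push BX → (q1, acba, BXB#)
  ε-move, top B: go to q1, push ε → (q1, acba, XB#)
  read a, top X: go to q0, push ε → (q0, cba, B#)
  read c, top B: go to q0, push BX → (q0, ba, BX#)
  read b, top B: go to q1, push ε → (q1, a, X#)
  read a, top X: go to q0, push ε → (q0, ε, #)
All input consumed in state q0 with stack #.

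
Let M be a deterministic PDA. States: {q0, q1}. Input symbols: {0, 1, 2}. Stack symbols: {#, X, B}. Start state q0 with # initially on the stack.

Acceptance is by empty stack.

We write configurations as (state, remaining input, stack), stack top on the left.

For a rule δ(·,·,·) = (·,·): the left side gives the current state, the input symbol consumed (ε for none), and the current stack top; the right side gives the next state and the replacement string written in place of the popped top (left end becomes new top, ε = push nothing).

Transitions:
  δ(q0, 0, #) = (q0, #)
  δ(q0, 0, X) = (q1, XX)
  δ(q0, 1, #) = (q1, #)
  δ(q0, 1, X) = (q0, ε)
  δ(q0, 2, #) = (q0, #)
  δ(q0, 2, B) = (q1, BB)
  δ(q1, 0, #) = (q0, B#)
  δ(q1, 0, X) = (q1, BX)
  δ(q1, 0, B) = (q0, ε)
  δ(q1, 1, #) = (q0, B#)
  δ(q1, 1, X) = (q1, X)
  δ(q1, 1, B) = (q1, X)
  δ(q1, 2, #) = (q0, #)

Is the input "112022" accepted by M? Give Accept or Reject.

(q0, 112022, #)
  read 1, top #: go to q1, push # → (q1, 12022, #)
  read 1, top #: go to q0, push B# → (q0, 2022, B#)
  read 2, top B: go to q1, push BB → (q1, 022, BB#)
  read 0, top B: go to q0, push ε → (q0, 22, B#)
  read 2, top B: go to q1, push BB → (q1, 2, BB#)
No transition applies at (q1, 2, BB#); input not fully consumed.

Reject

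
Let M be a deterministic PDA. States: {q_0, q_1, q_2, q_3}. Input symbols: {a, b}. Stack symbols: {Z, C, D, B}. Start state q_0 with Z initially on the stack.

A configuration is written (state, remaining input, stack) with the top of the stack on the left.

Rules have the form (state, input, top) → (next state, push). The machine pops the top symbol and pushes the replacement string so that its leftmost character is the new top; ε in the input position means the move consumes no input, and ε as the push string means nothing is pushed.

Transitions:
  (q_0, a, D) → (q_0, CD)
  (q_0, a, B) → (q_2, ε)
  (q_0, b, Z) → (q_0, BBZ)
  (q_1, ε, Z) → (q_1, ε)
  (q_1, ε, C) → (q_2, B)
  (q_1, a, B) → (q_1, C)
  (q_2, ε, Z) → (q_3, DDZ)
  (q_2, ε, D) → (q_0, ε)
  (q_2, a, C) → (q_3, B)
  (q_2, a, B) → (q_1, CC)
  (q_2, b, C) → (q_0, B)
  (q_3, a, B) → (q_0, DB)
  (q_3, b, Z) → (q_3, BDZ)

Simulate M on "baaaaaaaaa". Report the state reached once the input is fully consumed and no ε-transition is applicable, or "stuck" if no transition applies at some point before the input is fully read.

q_2

(q_0, baaaaaaaaa, Z)
  read b, top Z: go to q_0, push BBZ → (q_0, aaaaaaaaa, BBZ)
  read a, top B: go to q_2, push ε → (q_2, aaaaaaaa, BZ)
  read a, top B: go to q_1, push CC → (q_1, aaaaaaa, CCZ)
  ε-move, top C: go to q_2, push B → (q_2, aaaaaaa, BCZ)
  read a, top B: go to q_1, push CC → (q_1, aaaaaa, CCCZ)
  ε-move, top C: go to q_2, push B → (q_2, aaaaaa, BCCZ)
  read a, top B: go to q_1, push CC → (q_1, aaaaa, CCCCZ)
  ε-move, top C: go to q_2, push B → (q_2, aaaaa, BCCCZ)
  read a, top B: go to q_1, push CC → (q_1, aaaa, CCCCCZ)
  ε-move, top C: go to q_2, push B → (q_2, aaaa, BCCCCZ)
  read a, top B: go to q_1, push CC → (q_1, aaa, CCCCCCZ)
  ε-move, top C: go to q_2, push B → (q_2, aaa, BCCCCCZ)
  read a, top B: go to q_1, push CC → (q_1, aa, CCCCCCCZ)
  ε-move, top C: go to q_2, push B → (q_2, aa, BCCCCCCZ)
  read a, top B: go to q_1, push CC → (q_1, a, CCCCCCCCZ)
  ε-move, top C: go to q_2, push B → (q_2, a, BCCCCCCCZ)
  read a, top B: go to q_1, push CC → (q_1, ε, CCCCCCCCCZ)
  ε-move, top C: go to q_2, push B → (q_2, ε, BCCCCCCCCZ)
All input consumed; M is in state q_2.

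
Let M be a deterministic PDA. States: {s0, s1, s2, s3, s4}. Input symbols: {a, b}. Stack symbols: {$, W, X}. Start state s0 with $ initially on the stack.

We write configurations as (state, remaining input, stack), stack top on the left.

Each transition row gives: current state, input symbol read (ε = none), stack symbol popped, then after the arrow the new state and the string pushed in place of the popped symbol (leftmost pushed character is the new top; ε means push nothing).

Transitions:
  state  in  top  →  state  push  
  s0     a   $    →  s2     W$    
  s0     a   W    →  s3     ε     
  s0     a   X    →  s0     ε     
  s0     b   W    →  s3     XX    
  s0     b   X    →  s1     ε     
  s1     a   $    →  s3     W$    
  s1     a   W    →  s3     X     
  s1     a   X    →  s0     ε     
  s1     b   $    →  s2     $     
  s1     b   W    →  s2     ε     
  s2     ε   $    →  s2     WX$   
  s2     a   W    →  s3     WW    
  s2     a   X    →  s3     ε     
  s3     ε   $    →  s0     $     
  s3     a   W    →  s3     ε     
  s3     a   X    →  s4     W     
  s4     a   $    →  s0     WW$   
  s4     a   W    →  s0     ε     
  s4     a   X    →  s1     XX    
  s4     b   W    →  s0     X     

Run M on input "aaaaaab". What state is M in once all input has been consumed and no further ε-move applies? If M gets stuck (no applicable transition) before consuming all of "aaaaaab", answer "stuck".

(s0, aaaaaab, $)
  read a, top $: go to s2, push W$ → (s2, aaaaab, W$)
  read a, top W: go to s3, push WW → (s3, aaaab, WW$)
  read a, top W: go to s3, push ε → (s3, aaab, W$)
  read a, top W: go to s3, push ε → (s3, aab, $)
  ε-move, top $: go to s0, push $ → (s0, aab, $)
  read a, top $: go to s2, push W$ → (s2, ab, W$)
  read a, top W: go to s3, push WW → (s3, b, WW$)
No transition for (s3, b, top W); M blocks with input b remaining.

stuck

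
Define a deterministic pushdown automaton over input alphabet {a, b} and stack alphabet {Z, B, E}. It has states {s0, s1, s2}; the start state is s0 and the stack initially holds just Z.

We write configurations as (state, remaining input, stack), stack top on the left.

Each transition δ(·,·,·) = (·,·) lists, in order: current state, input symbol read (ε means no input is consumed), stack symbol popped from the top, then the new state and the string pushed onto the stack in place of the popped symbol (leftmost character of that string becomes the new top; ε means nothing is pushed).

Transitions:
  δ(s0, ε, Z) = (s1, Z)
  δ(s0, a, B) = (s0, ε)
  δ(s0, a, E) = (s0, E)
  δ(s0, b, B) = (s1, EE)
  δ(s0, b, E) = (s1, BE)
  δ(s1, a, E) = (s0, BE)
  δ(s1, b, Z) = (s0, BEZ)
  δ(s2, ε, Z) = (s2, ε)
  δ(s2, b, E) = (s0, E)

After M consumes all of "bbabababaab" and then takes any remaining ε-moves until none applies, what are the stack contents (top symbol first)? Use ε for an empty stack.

(s0, bbabababaab, Z) ⊢ (s1, bbabababaab, Z) ⊢ (s0, babababaab, BEZ) ⊢ (s1, abababaab, EEEZ) ⊢ (s0, bababaab, BEEEZ) ⊢ (s1, ababaab, EEEEEZ) ⊢ (s0, babaab, BEEEEEZ) ⊢ (s1, abaab, EEEEEEEZ) ⊢ (s0, baab, BEEEEEEEZ) ⊢ (s1, aab, EEEEEEEEEZ) ⊢ (s0, ab, BEEEEEEEEEZ) ⊢ (s0, b, EEEEEEEEEZ) ⊢ (s1, ε, BEEEEEEEEEZ)
All input consumed in state s1 with stack BEEEEEEEEEZ.

BEEEEEEEEEZ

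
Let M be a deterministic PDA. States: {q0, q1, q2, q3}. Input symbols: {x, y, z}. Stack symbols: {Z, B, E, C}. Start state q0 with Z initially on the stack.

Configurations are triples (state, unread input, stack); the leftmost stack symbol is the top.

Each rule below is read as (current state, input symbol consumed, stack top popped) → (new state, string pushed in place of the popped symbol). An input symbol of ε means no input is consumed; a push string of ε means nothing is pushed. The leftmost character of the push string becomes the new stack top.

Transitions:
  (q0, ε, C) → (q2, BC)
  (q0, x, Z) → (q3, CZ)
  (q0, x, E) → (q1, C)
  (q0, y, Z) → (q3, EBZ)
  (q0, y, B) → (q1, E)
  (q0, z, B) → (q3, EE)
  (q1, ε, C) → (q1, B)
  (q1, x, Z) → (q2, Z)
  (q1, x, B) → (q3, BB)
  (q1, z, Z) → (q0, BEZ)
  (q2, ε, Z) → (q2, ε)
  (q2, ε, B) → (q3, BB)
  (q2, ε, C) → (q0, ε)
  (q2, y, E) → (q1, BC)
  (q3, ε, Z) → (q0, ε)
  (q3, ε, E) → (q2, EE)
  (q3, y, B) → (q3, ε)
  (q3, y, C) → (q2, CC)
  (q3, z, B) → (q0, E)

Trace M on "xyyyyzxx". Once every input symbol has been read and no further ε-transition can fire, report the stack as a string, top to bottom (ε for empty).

(q0, xyyyyzxx, Z) ⊢ (q3, yyyyzxx, CZ) ⊢ (q2, yyyzxx, CCZ) ⊢ (q0, yyyzxx, CZ) ⊢ (q2, yyyzxx, BCZ) ⊢ (q3, yyyzxx, BBCZ) ⊢ (q3, yyzxx, BCZ) ⊢ (q3, yzxx, CZ) ⊢ (q2, zxx, CCZ) ⊢ (q0, zxx, CZ) ⊢ (q2, zxx, BCZ) ⊢ (q3, zxx, BBCZ) ⊢ (q0, xx, EBCZ) ⊢ (q1, x, CBCZ) ⊢ (q1, x, BBCZ) ⊢ (q3, ε, BBBCZ)
All input consumed in state q3 with stack BBBCZ.

BBBCZ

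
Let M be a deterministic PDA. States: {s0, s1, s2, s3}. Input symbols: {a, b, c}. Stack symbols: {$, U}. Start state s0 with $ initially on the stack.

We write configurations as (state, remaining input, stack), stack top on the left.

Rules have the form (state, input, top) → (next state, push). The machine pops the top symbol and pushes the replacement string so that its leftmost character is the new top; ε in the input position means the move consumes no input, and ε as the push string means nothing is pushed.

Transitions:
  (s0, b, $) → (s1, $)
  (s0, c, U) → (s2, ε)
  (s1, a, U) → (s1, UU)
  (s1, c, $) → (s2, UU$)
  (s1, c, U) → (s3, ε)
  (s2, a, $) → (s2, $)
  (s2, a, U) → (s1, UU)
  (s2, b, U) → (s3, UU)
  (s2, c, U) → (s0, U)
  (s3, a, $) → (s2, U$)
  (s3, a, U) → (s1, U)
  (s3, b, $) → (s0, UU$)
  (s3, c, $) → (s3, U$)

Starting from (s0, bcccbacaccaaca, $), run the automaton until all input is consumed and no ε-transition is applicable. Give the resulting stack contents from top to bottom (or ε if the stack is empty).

U$

(s0, bcccbacaccaaca, $) ⊢ (s1, cccbacaccaaca, $) ⊢ (s2, ccbacaccaaca, UU$) ⊢ (s0, cbacaccaaca, UU$) ⊢ (s2, bacaccaaca, U$) ⊢ (s3, acaccaaca, UU$) ⊢ (s1, caccaaca, UU$) ⊢ (s3, accaaca, U$) ⊢ (s1, ccaaca, U$) ⊢ (s3, caaca, $) ⊢ (s3, aaca, U$) ⊢ (s1, aca, U$) ⊢ (s1, ca, UU$) ⊢ (s3, a, U$) ⊢ (s1, ε, U$)
All input consumed in state s1 with stack U$.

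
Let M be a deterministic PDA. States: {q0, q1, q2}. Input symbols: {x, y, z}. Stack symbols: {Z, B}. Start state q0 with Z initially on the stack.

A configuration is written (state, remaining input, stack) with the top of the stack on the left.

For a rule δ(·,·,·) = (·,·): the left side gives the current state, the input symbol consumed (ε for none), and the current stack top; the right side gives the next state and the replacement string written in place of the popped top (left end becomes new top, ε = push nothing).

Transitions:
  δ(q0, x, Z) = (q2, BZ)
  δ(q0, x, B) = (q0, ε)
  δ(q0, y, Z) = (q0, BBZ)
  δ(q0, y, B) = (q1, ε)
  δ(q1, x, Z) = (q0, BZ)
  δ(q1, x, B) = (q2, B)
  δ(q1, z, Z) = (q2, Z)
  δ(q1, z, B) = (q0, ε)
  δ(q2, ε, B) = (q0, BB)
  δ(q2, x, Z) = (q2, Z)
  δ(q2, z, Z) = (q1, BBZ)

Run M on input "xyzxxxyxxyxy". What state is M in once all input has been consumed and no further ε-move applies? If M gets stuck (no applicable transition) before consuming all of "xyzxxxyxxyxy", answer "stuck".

(q0, xyzxxxyxxyxy, Z) ⊢ (q2, yzxxxyxxyxy, BZ) ⊢ (q0, yzxxxyxxyxy, BBZ) ⊢ (q1, zxxxyxxyxy, BZ) ⊢ (q0, xxxyxxyxy, Z) ⊢ (q2, xxyxxyxy, BZ) ⊢ (q0, xxyxxyxy, BBZ) ⊢ (q0, xyxxyxy, BZ) ⊢ (q0, yxxyxy, Z) ⊢ (q0, xxyxy, BBZ) ⊢ (q0, xyxy, BZ) ⊢ (q0, yxy, Z) ⊢ (q0, xy, BBZ) ⊢ (q0, y, BZ) ⊢ (q1, ε, Z)
All input consumed; M is in state q1.

q1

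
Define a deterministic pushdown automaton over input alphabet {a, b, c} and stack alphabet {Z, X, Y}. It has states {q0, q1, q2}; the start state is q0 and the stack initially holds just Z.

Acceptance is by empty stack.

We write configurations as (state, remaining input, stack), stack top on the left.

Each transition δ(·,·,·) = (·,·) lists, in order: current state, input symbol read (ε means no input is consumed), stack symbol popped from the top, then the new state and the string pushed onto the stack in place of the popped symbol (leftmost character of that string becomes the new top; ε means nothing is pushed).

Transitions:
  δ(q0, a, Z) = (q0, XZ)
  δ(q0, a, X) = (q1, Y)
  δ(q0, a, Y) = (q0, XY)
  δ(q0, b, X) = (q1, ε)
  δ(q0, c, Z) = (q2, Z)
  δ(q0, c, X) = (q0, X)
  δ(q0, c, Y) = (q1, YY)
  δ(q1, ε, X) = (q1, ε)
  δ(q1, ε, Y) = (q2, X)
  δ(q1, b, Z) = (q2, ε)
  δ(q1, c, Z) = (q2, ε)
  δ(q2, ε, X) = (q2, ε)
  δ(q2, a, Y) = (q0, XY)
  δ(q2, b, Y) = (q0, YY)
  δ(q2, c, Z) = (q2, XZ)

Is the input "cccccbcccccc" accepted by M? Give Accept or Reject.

Reject

(q0, cccccbcccccc, Z)
  read c, top Z: go to q2, push Z → (q2, ccccbcccccc, Z)
  read c, top Z: go to q2, push XZ → (q2, cccbcccccc, XZ)
  ε-move, top X: go to q2, push ε → (q2, cccbcccccc, Z)
  read c, top Z: go to q2, push XZ → (q2, ccbcccccc, XZ)
  ε-move, top X: go to q2, push ε → (q2, ccbcccccc, Z)
  read c, top Z: go to q2, push XZ → (q2, cbcccccc, XZ)
  ε-move, top X: go to q2, push ε → (q2, cbcccccc, Z)
  read c, top Z: go to q2, push XZ → (q2, bcccccc, XZ)
  ε-move, top X: go to q2, push ε → (q2, bcccccc, Z)
No transition applies at (q2, bcccccc, Z); input not fully consumed.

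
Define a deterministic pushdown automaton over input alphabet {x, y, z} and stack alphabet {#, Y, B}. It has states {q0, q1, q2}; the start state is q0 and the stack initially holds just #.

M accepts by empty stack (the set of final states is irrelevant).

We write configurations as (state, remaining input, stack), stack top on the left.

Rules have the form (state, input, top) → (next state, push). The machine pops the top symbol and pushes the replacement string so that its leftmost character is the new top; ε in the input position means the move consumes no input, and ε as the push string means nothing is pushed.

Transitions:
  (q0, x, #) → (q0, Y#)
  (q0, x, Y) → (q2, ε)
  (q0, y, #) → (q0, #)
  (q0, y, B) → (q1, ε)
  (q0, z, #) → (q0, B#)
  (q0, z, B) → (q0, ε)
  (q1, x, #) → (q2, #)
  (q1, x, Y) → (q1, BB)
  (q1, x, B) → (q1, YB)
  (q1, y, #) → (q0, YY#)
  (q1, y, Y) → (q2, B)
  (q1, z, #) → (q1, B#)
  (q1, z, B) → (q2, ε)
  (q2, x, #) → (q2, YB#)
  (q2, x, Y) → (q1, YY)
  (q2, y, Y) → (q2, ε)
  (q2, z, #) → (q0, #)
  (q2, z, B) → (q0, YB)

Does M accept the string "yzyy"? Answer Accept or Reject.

(q0, yzyy, #)
  read y, top #: go to q0, push # → (q0, zyy, #)
  read z, top #: go to q0, push B# → (q0, yy, B#)
  read y, top B: go to q1, push ε → (q1, y, #)
  read y, top #: go to q0, push YY# → (q0, ε, YY#)
All input consumed; stack is YY#, not empty, and no further ε-move applies.

Reject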